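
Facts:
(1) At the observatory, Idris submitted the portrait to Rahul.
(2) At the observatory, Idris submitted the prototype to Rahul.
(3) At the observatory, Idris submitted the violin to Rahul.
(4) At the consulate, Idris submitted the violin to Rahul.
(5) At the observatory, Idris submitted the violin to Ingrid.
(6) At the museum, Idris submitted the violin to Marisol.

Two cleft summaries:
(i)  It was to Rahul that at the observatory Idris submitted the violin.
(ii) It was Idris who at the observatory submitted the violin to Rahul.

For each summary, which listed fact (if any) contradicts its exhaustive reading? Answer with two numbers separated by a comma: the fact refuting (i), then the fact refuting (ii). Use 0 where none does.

5, 0

(i): focus "Rahul". Looking for agent = Idris, thing = the violin, setting = at the observatory with some other recipient — fact (5) has Ingrid there. Refuted.
(ii): focus "Idris". No fact shares thing = the violin, recipient = Rahul, setting = at the observatory with a different agent. 0.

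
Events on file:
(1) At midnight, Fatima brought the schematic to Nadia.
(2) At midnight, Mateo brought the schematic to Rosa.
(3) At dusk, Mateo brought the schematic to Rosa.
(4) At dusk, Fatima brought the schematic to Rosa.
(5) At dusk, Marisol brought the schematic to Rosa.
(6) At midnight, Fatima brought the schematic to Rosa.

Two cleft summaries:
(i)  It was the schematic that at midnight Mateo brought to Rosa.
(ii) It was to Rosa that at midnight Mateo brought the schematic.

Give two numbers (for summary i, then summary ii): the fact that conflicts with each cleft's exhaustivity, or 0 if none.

(i): focus "the schematic". No fact shares Mateo as agent and Rosa as recipient and at midnight as setting with a different thing. 0.
(ii): focus "Rosa". No fact shares Mateo as agent and the schematic as thing and at midnight as setting with a different recipient. 0.

0, 0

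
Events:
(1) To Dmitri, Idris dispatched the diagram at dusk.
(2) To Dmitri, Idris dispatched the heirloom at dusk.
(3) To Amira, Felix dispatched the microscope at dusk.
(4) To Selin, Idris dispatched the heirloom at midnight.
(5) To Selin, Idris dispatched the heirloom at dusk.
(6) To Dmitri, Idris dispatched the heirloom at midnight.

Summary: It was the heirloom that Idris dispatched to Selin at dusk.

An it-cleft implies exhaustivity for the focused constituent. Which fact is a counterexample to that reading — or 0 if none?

The cleft puts "the heirloom" in focus and presupposes the open proposition with agent = Idris, recipient = Selin, setting = at dusk.
The exhaustive reading says no other thing fits that background.
No listed fact matches the background with a different thing. Exhaustivity holds.

0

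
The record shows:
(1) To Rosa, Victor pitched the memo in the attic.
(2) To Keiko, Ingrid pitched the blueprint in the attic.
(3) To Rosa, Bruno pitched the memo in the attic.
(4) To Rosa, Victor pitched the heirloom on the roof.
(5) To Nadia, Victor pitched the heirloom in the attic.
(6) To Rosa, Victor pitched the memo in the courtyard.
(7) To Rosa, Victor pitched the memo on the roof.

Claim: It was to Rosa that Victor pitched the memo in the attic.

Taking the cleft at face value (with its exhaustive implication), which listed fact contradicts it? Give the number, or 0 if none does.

The cleft puts "Rosa" in focus and presupposes the open proposition with same agent, thing, setting (Victor / the memo / in the attic).
The exhaustive reading says no other recipient fits that background.
Every other fact differs from the presupposition on some backgrounded slot, so none challenges the exhaustivity.

0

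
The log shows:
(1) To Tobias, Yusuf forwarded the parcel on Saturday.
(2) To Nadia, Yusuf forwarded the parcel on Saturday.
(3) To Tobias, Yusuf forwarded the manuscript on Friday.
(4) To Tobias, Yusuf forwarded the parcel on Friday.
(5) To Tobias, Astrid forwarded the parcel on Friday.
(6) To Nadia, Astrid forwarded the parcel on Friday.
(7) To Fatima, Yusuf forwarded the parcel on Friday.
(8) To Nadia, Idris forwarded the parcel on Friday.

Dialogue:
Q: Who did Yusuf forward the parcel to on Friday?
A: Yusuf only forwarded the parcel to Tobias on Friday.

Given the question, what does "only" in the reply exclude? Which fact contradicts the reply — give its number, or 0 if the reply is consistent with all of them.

7

The question "Who did ... to ...?" targets the recipient, so in the reply the focus falls on "Tobias".
"Only" then excludes alternative recipients while the background — same agent, thing, setting (Yusuf / the parcel / on Friday) — is held fixed.
Fact (7) keeps same agent, thing, setting (Yusuf / the parcel / on Friday) but has recipient = Fatima; that refutes the reply.
(Fact (3) would refute a reading with focus on the thing — but that is not what the question asks.)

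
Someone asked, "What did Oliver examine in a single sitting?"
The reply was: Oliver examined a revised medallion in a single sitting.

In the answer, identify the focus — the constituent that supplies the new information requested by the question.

The wh-word "what" asks about the direct object.
In the answer, "Oliver" and "in a single sitting" are given — repeated from the question.
The constituent filling the direct object gap is "a revised medallion"; that is the focus and would carry nuclear stress.

a revised medallion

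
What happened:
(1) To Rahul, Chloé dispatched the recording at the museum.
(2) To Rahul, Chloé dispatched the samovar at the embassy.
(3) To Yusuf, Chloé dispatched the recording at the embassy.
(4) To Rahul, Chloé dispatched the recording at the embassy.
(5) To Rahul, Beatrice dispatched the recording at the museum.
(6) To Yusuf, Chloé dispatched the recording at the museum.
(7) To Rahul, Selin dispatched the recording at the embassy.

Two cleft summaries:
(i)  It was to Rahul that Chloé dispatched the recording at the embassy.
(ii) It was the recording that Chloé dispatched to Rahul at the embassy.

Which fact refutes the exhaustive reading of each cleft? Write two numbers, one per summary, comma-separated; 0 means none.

3, 2

Summary (i) focuses "Rahul" (the recipient); background same agent, thing, setting (Chloé / the recording / at the embassy). Fact (3) matches that background with recipient = Yusuf — refutes (i).
Summary (ii) focuses "the recording" (the thing); background same agent, recipient, setting (Chloé / Rahul / at the embassy). Fact (2) matches that background with thing = the samovar — refutes (ii).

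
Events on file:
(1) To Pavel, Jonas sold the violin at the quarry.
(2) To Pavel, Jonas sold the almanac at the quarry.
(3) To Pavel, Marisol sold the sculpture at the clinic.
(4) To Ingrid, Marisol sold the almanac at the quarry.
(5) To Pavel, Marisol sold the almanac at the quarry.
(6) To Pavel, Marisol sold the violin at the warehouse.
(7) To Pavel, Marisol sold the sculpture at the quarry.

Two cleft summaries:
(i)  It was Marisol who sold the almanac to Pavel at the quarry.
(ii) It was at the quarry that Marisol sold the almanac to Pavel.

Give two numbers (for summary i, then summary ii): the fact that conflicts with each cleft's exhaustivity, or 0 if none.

2, 0

Summary (i) focuses "Marisol" (the agent); background the almanac as thing and Pavel as recipient and at the quarry as setting. Fact (2) matches that background with agent = Jonas — refutes (i).
Summary (ii) focuses "at the quarry" (the setting); background Marisol as agent and the almanac as thing and Pavel as recipient. No fact matches that background with a different setting, so 0.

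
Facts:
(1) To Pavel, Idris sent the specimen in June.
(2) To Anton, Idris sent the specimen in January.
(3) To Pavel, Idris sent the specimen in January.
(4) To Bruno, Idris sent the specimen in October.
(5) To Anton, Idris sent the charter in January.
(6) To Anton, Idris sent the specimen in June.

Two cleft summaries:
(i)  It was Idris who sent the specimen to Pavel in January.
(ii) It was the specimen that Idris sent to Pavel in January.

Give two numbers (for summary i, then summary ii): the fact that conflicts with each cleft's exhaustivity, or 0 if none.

0, 0

(i): focus "Idris". No fact shares the specimen as thing and Pavel as recipient and in January as setting with a different agent. 0.
(ii): focus "the specimen". No fact shares Idris as agent and Pavel as recipient and in January as setting with a different thing. 0.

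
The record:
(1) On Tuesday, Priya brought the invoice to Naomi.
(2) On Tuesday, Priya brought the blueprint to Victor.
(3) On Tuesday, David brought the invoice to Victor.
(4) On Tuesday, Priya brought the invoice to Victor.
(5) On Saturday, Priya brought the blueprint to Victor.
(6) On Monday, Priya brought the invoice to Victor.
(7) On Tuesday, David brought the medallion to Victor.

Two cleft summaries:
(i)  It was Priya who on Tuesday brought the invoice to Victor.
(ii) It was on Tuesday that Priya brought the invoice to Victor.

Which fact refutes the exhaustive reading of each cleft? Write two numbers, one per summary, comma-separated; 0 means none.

3, 6

Summary (i) focuses "Priya" (the agent); background thing = the invoice, recipient = Victor, setting = on Tuesday. Fact (3) matches that background with agent = David — refutes (i).
Summary (ii) focuses "on Tuesday" (the setting); background agent = Priya, thing = the invoice, recipient = Victor. Fact (6) matches that background with setting = on Monday — refutes (ii).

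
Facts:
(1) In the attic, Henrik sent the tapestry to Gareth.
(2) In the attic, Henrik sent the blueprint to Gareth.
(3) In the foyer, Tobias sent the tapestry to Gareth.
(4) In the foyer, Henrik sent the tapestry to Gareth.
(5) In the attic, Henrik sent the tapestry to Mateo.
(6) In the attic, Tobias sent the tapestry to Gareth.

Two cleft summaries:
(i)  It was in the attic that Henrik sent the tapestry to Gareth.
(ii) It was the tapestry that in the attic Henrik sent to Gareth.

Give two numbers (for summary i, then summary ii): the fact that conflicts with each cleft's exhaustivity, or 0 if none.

4, 2

(i): focus "in the attic". Looking for agent = Henrik, thing = the tapestry, recipient = Gareth with some other setting — fact (4) has in the foyer there. Refuted.
(ii): focus "the tapestry". Looking for agent = Henrik, recipient = Gareth, setting = in the attic with some other thing — fact (2) has the blueprint there. Refuted.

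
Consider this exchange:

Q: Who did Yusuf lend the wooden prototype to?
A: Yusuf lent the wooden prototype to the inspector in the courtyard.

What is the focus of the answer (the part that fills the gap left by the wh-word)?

The wh-word "who" asks about the recipient.
In the answer, "Yusuf" and "the wooden prototype" are given — repeated from the question.
"in the courtyard" is also new, but it specifies the location, which is not what the question asks about — so it is not the focus.
The constituent filling the recipient gap is "to the inspector"; that is the focus.

to the inspector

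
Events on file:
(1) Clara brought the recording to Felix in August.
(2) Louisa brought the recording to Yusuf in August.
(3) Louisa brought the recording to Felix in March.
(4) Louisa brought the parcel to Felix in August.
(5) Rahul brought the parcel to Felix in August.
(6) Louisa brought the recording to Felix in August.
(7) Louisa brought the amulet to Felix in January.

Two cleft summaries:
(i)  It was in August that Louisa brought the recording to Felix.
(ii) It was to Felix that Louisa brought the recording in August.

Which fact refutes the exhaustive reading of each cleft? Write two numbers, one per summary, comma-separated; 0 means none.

Summary (i) focuses "in August" (the setting); background Louisa as agent and the recording as thing and Felix as recipient. Fact (3) matches that background with setting = in March — refutes (i).
Summary (ii) focuses "Felix" (the recipient); background Louisa as agent and the recording as thing and in August as setting. Fact (2) matches that background with recipient = Yusuf — refutes (ii).

3, 2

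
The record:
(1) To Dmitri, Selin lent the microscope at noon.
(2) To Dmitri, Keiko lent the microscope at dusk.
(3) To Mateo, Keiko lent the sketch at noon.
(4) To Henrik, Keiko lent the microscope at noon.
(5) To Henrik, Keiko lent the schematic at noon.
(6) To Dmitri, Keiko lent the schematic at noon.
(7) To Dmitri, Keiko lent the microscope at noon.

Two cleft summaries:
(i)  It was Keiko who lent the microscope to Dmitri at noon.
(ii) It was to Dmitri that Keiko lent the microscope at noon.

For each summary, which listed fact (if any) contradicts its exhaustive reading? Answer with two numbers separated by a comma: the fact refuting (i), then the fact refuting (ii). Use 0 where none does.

Summary (i) focuses "Keiko" (the agent); background thing = the microscope, recipient = Dmitri, setting = at noon. Fact (1) matches that background with agent = Selin — refutes (i).
Summary (ii) focuses "Dmitri" (the recipient); background agent = Keiko, thing = the microscope, setting = at noon. Fact (4) matches that background with recipient = Henrik — refutes (ii).

1, 4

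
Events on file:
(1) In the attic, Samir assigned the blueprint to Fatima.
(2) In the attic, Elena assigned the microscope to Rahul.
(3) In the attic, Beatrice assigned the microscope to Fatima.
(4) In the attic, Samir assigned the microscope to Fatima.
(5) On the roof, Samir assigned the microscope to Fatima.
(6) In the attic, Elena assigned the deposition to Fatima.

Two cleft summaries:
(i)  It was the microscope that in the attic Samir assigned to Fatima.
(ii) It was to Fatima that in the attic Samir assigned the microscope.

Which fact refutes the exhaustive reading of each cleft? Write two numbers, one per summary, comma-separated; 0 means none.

1, 0

(i): focus "the microscope". Looking for same agent, recipient, setting (Samir / Fatima / in the attic) with some other thing — fact (1) has the blueprint there. Refuted.
(ii): focus "Fatima". No fact shares same agent, thing, setting (Samir / the microscope / in the attic) with a different recipient. 0.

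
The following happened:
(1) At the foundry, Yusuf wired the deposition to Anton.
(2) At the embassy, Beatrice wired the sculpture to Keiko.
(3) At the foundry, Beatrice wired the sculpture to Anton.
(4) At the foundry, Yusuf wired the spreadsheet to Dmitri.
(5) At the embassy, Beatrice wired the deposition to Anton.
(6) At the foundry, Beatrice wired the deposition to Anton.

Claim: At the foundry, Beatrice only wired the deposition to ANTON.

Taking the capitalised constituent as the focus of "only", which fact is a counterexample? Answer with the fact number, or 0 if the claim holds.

0

The capitals mark "Anton" as focus. So "only" rules out other recipients, with the rest (agent = Beatrice, thing = the deposition, setting = at the foundry) as background.
Every other fact changes something in the background, not just the recipient. Nothing refutes the claim.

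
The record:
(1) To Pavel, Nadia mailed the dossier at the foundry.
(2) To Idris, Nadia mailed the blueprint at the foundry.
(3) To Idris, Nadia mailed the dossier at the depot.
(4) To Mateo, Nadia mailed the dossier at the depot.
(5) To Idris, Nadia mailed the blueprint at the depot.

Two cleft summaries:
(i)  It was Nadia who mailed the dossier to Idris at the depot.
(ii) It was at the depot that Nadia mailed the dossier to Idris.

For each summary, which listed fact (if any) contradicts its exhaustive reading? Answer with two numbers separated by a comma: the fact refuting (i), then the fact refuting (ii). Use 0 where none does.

0, 0

Summary (i) focuses "Nadia" (the agent); background the dossier as thing and Idris as recipient and at the depot as setting. No fact matches that background with a different agent, so 0.
Summary (ii) focuses "at the depot" (the setting); background Nadia as agent and the dossier as thing and Idris as recipient. No fact matches that background with a different setting, so 0.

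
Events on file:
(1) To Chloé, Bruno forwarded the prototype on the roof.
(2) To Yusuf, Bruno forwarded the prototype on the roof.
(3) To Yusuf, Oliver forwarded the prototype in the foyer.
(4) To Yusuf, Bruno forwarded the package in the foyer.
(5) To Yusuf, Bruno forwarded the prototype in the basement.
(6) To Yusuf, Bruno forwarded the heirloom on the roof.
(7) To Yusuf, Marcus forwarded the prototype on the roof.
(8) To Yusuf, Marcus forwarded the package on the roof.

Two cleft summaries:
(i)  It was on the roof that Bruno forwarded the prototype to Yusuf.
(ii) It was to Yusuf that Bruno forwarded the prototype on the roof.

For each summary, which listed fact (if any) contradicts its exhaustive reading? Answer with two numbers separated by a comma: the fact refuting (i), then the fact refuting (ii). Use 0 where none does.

5, 1

Summary (i) focuses "on the roof" (the setting); background Bruno as agent and the prototype as thing and Yusuf as recipient. Fact (5) matches that background with setting = in the basement — refutes (i).
Summary (ii) focuses "Yusuf" (the recipient); background Bruno as agent and the prototype as thing and on the roof as setting. Fact (1) matches that background with recipient = Chloé — refutes (ii).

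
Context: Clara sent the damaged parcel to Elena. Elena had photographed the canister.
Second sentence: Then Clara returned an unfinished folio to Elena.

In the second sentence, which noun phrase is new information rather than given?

an unfinished folio

"Clara" and "Elena" in the second sentence are given — already mentioned in the context.
"an unfinished folio" has no antecedent in the context; it is discourse-new (the indefinite article also signals a new referent).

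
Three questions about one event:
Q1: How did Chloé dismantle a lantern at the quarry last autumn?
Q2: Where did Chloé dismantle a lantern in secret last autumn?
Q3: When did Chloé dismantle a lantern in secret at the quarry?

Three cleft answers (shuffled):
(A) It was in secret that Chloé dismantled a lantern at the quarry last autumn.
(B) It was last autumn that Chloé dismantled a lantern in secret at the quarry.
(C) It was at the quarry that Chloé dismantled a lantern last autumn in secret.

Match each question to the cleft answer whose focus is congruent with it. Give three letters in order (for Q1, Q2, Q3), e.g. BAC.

ACB

Q1 asks about the manner; cleft (A) focuses "in secret", which is the manner — so Q1 → A.
Q2 asks about the location; cleft (C) focuses "at the quarry", which is the location — so Q2 → C.
Q3 asks about the time; cleft (B) focuses "last autumn", which is the time — so Q3 → B.
Mapping: Q1→A, Q2→C, Q3→B.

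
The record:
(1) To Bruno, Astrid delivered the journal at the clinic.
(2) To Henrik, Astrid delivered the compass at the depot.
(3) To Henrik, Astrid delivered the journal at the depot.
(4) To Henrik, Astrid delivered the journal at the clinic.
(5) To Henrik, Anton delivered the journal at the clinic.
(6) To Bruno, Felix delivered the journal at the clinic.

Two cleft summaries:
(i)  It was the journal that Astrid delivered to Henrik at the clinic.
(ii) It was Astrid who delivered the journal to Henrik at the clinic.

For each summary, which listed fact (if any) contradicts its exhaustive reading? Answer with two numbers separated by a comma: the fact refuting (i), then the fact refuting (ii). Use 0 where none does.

(i): focus "the journal". No fact shares agent = Astrid, recipient = Henrik, setting = at the clinic with a different thing. 0.
(ii): focus "Astrid". Looking for thing = the journal, recipient = Henrik, setting = at the clinic with some other agent — fact (5) has Anton there. Refuted.

0, 5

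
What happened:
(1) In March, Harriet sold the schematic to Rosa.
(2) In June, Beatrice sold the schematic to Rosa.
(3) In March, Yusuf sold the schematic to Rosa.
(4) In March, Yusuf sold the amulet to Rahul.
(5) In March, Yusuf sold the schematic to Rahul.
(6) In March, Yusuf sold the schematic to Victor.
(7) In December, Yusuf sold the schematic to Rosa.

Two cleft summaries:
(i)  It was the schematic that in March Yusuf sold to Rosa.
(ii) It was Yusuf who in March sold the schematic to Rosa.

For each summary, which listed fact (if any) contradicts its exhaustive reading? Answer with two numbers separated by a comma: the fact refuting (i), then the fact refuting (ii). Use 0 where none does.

(i): focus "the schematic". No fact shares agent = Yusuf, recipient = Rosa, setting = in March with a different thing. 0.
(ii): focus "Yusuf". Looking for thing = the schematic, recipient = Rosa, setting = in March with some other agent — fact (1) has Harriet there. Refuted.

0, 1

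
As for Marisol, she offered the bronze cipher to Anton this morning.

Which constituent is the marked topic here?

The construction explicitly marks "Marisol" as what the sentence is about — the topic.
The remainder of the clause is the comment (what is said about the topic).

Marisol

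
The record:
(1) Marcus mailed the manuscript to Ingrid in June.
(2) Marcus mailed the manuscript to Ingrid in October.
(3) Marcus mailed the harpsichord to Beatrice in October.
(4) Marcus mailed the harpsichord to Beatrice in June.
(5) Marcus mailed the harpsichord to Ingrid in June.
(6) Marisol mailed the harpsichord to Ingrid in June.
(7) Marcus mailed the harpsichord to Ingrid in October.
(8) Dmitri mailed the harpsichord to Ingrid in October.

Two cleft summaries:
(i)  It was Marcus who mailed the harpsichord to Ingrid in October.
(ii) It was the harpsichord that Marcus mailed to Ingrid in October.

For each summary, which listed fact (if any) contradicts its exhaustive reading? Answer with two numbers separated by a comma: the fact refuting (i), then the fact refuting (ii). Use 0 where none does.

8, 2

Summary (i) focuses "Marcus" (the agent); background same thing, recipient, setting (the harpsichord / Ingrid / in October). Fact (8) matches that background with agent = Dmitri — refutes (i).
Summary (ii) focuses "the harpsichord" (the thing); background same agent, recipient, setting (Marcus / Ingrid / in October). Fact (2) matches that background with thing = the manuscript — refutes (ii).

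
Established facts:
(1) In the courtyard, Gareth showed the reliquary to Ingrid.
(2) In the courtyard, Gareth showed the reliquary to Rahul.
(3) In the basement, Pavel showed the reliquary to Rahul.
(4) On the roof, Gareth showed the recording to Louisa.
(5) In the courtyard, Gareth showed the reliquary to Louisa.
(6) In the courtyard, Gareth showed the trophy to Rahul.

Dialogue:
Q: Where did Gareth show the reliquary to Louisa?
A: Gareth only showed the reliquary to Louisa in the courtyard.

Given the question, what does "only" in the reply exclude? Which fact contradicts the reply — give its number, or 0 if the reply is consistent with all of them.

0

The question "Where did ...?" targets the setting, so in the reply the focus falls on "in the courtyard".
So "only" ranges over settings; the rest (agent = Gareth, thing = the reliquary, recipient = Louisa) is presupposed.
No listed fact shares that background with another setting. Nothing contradicts the reply.
(Fact (1) would refute a reading with focus on the recipient — but that is not what the question asks.)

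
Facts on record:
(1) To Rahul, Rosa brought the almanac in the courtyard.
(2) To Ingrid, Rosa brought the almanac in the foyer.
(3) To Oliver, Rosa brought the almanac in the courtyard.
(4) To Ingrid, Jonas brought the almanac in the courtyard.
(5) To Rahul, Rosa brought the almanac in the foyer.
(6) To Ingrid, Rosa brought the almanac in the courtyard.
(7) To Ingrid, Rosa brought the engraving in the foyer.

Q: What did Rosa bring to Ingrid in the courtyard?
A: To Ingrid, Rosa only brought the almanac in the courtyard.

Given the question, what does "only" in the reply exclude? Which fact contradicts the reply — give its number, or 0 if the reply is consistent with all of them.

Answering "What did ...?" puts focus on the thing — here, "the almanac".
"Only" then excludes alternative things while the background — Rosa as agent and Ingrid as recipient and in the courtyard as setting — is held fixed.
No listed fact shares that background with another thing. Nothing contradicts the reply.
(Fact (1) would refute a reading with focus on the recipient — but that is not what the question asks.)

0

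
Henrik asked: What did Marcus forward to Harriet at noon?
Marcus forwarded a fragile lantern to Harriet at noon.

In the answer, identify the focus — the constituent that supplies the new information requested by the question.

a fragile lantern

The wh-word "what" asks about the direct object.
In the answer, "Marcus", "to Harriet" and "at noon" are given — repeated from the question.
The constituent filling the direct object gap is "a fragile lantern"; that is the focus and would carry nuclear stress.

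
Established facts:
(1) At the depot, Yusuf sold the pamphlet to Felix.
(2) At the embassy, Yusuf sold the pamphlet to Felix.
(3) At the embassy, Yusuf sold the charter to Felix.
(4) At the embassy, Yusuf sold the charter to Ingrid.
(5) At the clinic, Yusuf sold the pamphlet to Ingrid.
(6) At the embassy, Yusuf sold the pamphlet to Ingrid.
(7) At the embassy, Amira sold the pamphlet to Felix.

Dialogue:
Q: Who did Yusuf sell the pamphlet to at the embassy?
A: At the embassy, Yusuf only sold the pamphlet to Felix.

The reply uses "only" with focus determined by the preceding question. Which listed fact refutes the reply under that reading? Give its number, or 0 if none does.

The question "Who did ... to ...?" targets the recipient, so in the reply the focus falls on "Felix".
So "only" ranges over recipients; the rest (Yusuf as agent and the pamphlet as thing and at the embassy as setting) is presupposed.
Fact (6) keeps Yusuf as agent and the pamphlet as thing and at the embassy as setting but has recipient = Ingrid; that refutes the reply.
(Fact (3) would refute a reading with focus on the thing — but that is not what the question asks.)

6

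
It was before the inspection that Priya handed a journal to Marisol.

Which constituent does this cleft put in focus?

In an it-cleft "It was X that/who ...", the clefted constituent X is the focus; the that/who-clause expresses the presupposed open proposition.
Here the focus is "before the inspection". The backgrounded (presupposed) material includes "Priya", "a journal" and "to Marisol".

before the inspection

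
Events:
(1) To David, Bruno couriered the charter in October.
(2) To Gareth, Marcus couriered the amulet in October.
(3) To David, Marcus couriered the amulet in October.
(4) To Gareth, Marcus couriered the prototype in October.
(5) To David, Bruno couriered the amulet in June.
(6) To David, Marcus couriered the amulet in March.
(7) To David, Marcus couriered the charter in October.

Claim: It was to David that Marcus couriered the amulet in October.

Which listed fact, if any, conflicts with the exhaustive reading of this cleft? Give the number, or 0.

Focus of the cleft: "David" (the recipient). Presupposed background: Marcus as agent and the amulet as thing and in October as setting.
Exhaustivity: David is the only recipient satisfying that background.
But fact (2) also has Marcus as agent and the amulet as thing and in October as setting, with recipient = Gareth — so the exhaustive reading fails.

2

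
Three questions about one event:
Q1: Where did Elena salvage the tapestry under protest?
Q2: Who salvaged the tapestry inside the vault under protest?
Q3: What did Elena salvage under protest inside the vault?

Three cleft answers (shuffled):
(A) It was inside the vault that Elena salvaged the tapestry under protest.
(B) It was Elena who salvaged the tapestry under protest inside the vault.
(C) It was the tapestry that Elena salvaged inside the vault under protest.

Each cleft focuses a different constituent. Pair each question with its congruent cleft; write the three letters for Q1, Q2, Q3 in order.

ABC

Q1 asks about the location; cleft (A) focuses "inside the vault", which is the location — so Q1 → A.
Q2 asks about the subject (agent); cleft (B) focuses "Elena", which is the subject (agent) — so Q2 → B.
Q3 asks about the direct object; cleft (C) focuses "the tapestry", which is the direct object — so Q3 → C.
Mapping: Q1→A, Q2→B, Q3→C.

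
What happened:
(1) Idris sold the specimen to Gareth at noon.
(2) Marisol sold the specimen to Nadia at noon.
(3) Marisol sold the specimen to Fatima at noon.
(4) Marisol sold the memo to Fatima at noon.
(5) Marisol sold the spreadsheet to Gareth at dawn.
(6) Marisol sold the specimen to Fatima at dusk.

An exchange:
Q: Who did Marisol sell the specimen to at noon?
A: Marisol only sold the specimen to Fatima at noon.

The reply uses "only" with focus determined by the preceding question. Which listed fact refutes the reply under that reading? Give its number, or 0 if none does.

2

Answering "Who did ... to ...?" puts focus on the recipient — here, "Fatima".
"Only" then excludes alternative recipients while the background — agent = Marisol, thing = the specimen, setting = at noon — is held fixed.
Fact (2) shares the background with a different recipient (Nadia) — counterexample.
(Fact (4) would refute a reading with focus on the thing — but that is not what the question asks.)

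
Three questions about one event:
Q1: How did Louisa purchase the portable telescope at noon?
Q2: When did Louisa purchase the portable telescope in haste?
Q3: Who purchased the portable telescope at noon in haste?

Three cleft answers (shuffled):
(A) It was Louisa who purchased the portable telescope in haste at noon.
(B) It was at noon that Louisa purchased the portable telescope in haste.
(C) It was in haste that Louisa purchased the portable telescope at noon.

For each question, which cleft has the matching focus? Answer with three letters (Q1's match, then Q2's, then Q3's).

CBA

Q1 asks about the manner; cleft (C) focuses "in haste", which is the manner — so Q1 → C.
Q2 asks about the time; cleft (B) focuses "at noon", which is the time — so Q2 → B.
Q3 asks about the subject (agent); cleft (A) focuses "Louisa", which is the subject (agent) — so Q3 → A.
Mapping: Q1→C, Q2→B, Q3→A.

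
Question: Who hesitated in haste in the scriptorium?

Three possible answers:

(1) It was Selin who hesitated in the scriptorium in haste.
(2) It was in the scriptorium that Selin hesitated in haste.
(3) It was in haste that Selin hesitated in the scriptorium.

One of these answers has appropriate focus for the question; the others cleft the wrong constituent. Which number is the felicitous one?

1

The question word "who" targets the subject (agent).
Option (1) clefts "Selin" — that matches what the question asks about.
Option (2) clefts "in the scriptorium" — the location, not what was asked.
Option (3) clefts "in haste" — the manner, not what was asked.
So the congruent reply is (1).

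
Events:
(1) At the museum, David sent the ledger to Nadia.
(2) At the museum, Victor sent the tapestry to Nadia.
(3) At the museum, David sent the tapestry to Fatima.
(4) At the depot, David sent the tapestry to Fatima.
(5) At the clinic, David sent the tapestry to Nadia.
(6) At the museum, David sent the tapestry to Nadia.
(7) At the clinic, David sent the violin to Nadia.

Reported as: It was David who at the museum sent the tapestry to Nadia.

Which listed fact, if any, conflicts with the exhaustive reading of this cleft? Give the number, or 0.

Focus of the cleft: "David" (the agent). Presupposed background: the tapestry as thing and Nadia as recipient and at the museum as setting.
The exhaustive reading says no other agent fits that background.
But fact (2) also has the tapestry as thing and Nadia as recipient and at the museum as setting, with agent = Victor — so the exhaustive reading fails.

2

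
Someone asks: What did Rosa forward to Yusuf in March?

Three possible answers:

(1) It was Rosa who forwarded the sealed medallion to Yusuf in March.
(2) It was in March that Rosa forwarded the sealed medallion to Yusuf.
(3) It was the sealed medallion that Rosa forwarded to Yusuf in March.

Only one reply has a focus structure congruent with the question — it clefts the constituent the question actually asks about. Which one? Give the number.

The question word "what" targets the direct object.
Option (1) clefts "Rosa" — the subject (agent), not what was asked.
Option (2) clefts "in March" — the time, not what was asked.
Option (3) clefts "the sealed medallion" — that matches what the question asks about.
So the congruent reply is (3).

3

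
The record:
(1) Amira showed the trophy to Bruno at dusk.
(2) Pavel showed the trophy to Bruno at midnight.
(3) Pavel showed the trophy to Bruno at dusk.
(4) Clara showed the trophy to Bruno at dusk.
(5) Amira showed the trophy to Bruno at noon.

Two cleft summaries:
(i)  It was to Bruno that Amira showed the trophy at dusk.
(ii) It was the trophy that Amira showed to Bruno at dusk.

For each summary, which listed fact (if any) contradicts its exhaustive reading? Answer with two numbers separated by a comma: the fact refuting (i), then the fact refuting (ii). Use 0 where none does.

(i): focus "Bruno". No fact shares same agent, thing, setting (Amira / the trophy / at dusk) with a different recipient. 0.
(ii): focus "the trophy". No fact shares same agent, recipient, setting (Amira / Bruno / at dusk) with a different thing. 0.

0, 0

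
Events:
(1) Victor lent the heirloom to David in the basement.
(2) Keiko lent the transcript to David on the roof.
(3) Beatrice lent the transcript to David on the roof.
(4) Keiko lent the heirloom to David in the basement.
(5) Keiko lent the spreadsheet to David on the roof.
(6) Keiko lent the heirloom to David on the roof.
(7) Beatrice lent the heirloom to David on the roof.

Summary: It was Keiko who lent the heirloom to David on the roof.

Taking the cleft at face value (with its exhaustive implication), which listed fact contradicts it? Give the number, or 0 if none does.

The cleft puts "Keiko" in focus and presupposes the open proposition with thing = the heirloom, recipient = David, setting = on the roof.
The exhaustive reading says no other agent fits that background.
But fact (7) also has thing = the heirloom, recipient = David, setting = on the roof, with agent = Beatrice — so the exhaustive reading fails.

7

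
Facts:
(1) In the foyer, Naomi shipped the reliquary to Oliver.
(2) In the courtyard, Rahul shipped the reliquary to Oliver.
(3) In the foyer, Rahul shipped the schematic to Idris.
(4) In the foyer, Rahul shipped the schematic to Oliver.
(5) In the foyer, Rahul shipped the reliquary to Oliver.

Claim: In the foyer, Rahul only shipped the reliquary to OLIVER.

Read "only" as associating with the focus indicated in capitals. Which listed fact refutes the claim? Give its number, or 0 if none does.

0

Focus (in capitals) is "Oliver" — the recipient. "Only" excludes alternative recipients while holding fixed same agent, thing, setting (Rahul / the reliquary / in the foyer).
No fact matches same agent, thing, setting (Rahul / the reliquary / in the foyer) with a different recipient — every other fact differs on at least one backgrounded slot. So no fact refutes it.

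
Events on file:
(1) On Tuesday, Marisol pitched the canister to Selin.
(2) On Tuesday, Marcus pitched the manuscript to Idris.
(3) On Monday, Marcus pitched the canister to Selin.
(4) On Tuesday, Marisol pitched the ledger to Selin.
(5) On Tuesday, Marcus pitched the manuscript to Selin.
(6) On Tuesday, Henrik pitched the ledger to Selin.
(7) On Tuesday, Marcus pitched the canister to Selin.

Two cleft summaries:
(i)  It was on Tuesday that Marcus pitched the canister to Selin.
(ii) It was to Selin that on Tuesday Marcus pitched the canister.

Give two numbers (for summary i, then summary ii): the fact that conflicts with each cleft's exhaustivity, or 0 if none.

3, 0

(i): focus "on Tuesday". Looking for agent = Marcus, thing = the canister, recipient = Selin with some other setting — fact (3) has on Monday there. Refuted.
(ii): focus "Selin". No fact shares agent = Marcus, thing = the canister, setting = on Tuesday with a different recipient. 0.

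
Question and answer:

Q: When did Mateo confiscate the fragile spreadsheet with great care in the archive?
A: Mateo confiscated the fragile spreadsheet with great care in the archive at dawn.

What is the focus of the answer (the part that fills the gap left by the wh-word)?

at dawn

The wh-word "when" asks about the time.
In the answer, "Mateo", "the fragile spreadsheet", "in the archive" and "with great care" are given — repeated from the question.
The constituent filling the time gap is "at dawn"; that is the focus and would carry nuclear stress.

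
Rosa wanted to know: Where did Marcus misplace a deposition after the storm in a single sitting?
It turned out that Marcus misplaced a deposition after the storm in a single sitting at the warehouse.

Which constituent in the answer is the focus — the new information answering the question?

The wh-word "where" asks about the location.
In the answer, "Marcus", "a deposition", "after the storm" and "in a single sitting" are given — repeated from the question.
The constituent filling the location gap is "at the warehouse"; that is the focus and would carry nuclear stress.

at the warehouse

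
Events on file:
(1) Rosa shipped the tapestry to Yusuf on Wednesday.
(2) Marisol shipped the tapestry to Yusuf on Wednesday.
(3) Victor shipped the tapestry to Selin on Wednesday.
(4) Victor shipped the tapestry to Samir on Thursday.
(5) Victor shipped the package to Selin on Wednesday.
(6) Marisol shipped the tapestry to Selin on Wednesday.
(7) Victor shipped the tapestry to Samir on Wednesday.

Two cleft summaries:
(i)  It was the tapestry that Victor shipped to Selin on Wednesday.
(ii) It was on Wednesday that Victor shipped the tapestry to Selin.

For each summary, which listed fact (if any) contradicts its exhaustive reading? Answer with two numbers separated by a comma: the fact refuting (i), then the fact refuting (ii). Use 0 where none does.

5, 0

(i): focus "the tapestry". Looking for same agent, recipient, setting (Victor / Selin / on Wednesday) with some other thing — fact (5) has the package there. Refuted.
(ii): focus "on Wednesday". No fact shares same agent, thing, recipient (Victor / the tapestry / Selin) with a different setting. 0.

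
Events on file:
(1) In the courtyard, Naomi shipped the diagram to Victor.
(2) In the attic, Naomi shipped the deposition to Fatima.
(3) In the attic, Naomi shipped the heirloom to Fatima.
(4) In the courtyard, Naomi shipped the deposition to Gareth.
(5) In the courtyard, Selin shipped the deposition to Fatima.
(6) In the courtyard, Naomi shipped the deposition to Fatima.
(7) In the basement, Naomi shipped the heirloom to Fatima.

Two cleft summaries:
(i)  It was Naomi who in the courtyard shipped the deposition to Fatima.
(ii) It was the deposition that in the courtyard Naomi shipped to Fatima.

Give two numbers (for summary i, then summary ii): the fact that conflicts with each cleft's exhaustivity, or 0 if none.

(i): focus "Naomi". Looking for the deposition as thing and Fatima as recipient and in the courtyard as setting with some other agent — fact (5) has Selin there. Refuted.
(ii): focus "the deposition". No fact shares Naomi as agent and Fatima as recipient and in the courtyard as setting with a different thing. 0.

5, 0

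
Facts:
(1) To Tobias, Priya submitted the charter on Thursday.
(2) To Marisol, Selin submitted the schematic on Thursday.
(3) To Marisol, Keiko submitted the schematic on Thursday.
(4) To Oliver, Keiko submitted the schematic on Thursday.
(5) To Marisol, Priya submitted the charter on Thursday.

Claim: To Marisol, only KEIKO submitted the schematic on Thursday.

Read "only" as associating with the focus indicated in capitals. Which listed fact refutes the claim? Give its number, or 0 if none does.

2

The capitals mark "Keiko" as focus. So "only" rules out other agents, with the rest (same thing, recipient, setting (the schematic / Marisol / on Thursday)) as background.
Fact (2) shares the background but differs in agent (Selin) — a counterexample.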